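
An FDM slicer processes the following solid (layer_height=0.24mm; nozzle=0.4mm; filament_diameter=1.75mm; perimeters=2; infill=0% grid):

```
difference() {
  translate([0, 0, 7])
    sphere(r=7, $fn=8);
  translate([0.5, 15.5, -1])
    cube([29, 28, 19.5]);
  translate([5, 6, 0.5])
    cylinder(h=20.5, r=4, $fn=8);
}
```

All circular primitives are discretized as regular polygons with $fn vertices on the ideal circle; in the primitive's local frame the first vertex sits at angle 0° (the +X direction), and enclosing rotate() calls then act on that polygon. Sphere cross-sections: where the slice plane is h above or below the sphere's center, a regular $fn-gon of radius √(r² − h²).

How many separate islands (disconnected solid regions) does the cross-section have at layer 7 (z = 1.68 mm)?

At z = 1.68 mm: the r=7 sphere contributes a regular 8-gon of circumradius √(7²−5.32²) = 4.549; the cube at (0.5, 15.5) is present — its section is the full 29×28 rectangle; the r=4 cylinder at (5, 6) contributes a regular 8-gon of circumradius 4; Taking the first minus the rest: starting from the r=7 sphere, the 29×28 cube at (0.5, 15.5) misses the remaining region (no effect); the r=4 cylinder at (5, 6) partially overlaps it — only the 0.61 mm² overlap (of its 45.25 mm²) is removed, clipping the outline — 1 connected region. Overall, the cross-section is a single solid region. Island count = 1.

1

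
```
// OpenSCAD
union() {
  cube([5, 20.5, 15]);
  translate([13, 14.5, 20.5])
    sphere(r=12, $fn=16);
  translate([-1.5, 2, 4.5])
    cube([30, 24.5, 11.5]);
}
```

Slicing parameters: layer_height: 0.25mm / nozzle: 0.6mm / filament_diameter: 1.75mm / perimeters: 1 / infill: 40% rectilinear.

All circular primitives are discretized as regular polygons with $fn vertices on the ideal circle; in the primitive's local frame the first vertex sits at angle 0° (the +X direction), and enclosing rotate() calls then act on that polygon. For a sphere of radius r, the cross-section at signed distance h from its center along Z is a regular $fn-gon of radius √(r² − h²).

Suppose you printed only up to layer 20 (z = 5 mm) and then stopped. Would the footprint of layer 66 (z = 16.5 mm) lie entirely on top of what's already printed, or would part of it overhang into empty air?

entirely on top

Compare the two slices. At z = 5: the cube is present — its section is the full 5×20.5 rectangle (area 102.50 mm²); the sphere at (13, 14.5) is not intersected at this z (|z−center|=15.500 > r=12); the cube at (-1.5, 2) is present — its section is the full 30×24.5 rectangle (area 735.00 mm²); Merging all regions: the regions partially overlap — summed areas 837.50 mm² minus the doubly-counted overlap 92.50 mm² gives 745.00 mm² — area = 745.00 mm². At z = 16.5: the cube is not intersected at this z (z outside [0, 15]); the r=12 sphere at (13, 14.5) contributes a regular 16-gon of circumradius √(12²−4²) = 11.314 (area = (16/2)·11.314²·sin(360°/16) = 391.87 mm²); the cube at (-1.5, 2) does not reach this height (z outside [4.5, 16]); Combining (union): only the r=12 sphere at (13, 14.5) is present, so the union is just that shape — area = 391.87 mm². Checking containment: the cross-section at z = 16.5 is a subset of the cross-section at z = 5.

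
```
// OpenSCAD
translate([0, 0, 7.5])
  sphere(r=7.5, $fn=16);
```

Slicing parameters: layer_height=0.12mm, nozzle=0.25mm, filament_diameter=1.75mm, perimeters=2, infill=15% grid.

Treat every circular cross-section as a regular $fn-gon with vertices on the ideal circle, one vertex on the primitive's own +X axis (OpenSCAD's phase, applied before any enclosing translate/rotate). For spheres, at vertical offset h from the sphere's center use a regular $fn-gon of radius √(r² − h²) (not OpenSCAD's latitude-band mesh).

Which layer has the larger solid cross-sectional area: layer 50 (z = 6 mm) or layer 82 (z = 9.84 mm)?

layer 50 (z = 6 mm)

Layer 50 (z = 6): the r=7.5 sphere slices to a regular 16-gon of circumradius 7.348 (√(r²−h²) with h=1.5 from center) (area = (16/2)·7.348²·sin(360°/16) = 165.32 mm²). So its area = 165.32 mm². Layer 82 (z = 9.84): the r=7.5 sphere contributes a regular 16-gon of circumradius √(7.5²−2.34²) = 7.126 (area = (16/2)·7.126²·sin(360°/16) = 155.44 mm²). So its area = 155.44 mm². Layer 50 is larger (165.32 vs 155.44 mm²).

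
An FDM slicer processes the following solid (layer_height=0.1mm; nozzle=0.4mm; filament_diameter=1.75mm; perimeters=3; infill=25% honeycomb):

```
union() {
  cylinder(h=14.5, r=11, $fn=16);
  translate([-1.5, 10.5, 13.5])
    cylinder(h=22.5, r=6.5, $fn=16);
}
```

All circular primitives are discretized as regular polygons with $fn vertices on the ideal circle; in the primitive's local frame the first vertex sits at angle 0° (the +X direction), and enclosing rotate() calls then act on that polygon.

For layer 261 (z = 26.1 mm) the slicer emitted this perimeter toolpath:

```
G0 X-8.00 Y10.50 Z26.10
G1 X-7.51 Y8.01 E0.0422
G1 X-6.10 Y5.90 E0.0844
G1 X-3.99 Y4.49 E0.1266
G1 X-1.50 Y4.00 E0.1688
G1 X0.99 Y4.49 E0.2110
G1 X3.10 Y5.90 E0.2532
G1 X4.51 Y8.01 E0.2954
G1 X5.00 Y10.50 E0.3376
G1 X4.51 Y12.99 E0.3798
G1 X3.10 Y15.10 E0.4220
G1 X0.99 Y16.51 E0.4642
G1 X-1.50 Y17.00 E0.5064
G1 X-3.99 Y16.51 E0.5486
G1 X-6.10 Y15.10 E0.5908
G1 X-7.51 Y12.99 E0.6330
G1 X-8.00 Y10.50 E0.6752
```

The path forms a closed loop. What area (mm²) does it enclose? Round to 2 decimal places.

Apply the shoelace formula to the sequence of (X, Y) vertices; enclosed area = 129.51 mm².

129.51 mm²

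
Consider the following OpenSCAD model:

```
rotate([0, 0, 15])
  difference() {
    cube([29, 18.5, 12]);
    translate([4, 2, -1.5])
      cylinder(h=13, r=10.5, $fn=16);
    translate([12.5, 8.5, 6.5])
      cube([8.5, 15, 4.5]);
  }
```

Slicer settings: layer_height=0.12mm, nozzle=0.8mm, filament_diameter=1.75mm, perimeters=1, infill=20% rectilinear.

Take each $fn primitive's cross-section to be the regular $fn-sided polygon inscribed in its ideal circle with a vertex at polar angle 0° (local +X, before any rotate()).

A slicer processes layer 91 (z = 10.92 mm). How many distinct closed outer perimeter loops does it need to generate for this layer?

1

At z = 10.92 mm: the cube is present — its section is the full 29×18.5 rectangle; the r=10.5 cylinder at (4, 2) contributes a regular 16-gon of circumradius 10.5; the cube at (12.5, 8.5) is present — its section is the full 8.5×15 rectangle; After the difference (first − rest): starting from the 29×18.5 cube, the r=10.5 cylinder at (4, 2) partially overlaps it — only the 153.39 mm² overlap (of its 337.53 mm²) is removed, clipping the outline; the 8.5×15 cube at (12.5, 8.5) partially overlaps it — only the 85.00 mm² overlap (of its 127.50 mm²) is removed, clipping the outline — 1 connected region; (whole slice rotated 15° about Z — lengths, areas and connectivity unchanged). The result has 1 disconnected region.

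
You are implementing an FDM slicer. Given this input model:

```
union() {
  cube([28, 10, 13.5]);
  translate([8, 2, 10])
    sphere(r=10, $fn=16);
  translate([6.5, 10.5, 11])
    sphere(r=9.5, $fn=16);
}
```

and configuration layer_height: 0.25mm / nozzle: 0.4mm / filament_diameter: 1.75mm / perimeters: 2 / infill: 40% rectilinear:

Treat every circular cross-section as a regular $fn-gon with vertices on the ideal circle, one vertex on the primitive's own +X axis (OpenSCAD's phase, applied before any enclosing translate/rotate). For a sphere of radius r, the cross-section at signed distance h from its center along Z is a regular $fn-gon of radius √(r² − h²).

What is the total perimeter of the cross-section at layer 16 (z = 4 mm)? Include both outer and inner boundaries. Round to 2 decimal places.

At z = 4 mm: the 28×10 cube contributes its full rectangle (perimeter 76.00 mm); the sphere at (8, 2): section is a regular 16-gon, circumradius = √(r²−h²) = √(10²−6²) = 8.000 (perimeter = 2·16·8.000·sin(180°/16) = 49.94 mm); the r=9.5 sphere at (6.5, 10.5) contributes a regular 16-gon of circumradius √(9.5²−7²) = 6.423 (perimeter = 2·16·6.423·sin(180°/16) = 40.10 mm); Combining (union): the regions partially overlap (shared area 185.94 mm²), so the edge portions inside another operand are dropped and the merged outline is re-measured after clipping — boundary = 90.11 mm. Overall, the cross-section is a single solid region. Total boundary length (outer) = 90.11 mm.

90.11 mm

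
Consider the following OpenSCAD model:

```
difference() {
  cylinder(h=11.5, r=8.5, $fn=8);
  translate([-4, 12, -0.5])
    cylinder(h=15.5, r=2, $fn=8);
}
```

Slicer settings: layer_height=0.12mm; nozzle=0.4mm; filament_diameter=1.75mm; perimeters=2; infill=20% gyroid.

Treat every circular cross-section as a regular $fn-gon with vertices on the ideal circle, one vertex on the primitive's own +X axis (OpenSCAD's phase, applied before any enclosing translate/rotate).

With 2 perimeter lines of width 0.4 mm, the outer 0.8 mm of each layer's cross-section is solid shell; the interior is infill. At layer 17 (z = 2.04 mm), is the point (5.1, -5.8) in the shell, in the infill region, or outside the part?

At z = 2.04 mm: the r=8.5 cylinder contributes a regular 8-gon of circumradius 8.5; the r=2 cylinder at (-4, 12) contributes a regular 8-gon of circumradius 2; After the difference (first − rest): starting from the r=8.5 cylinder, the r=2 cylinder at (-4, 12) misses the remaining region (no effect) — 1 connected region. Overall, the cross-section is a single solid region. The nearest boundary edge runs (6.01, -6.01)→(-0.00, -8.50); distance from the point to it = 0.54 mm. The point is inside the cross-section, 0.54 mm from the nearest boundary — within the 0.8 mm shell band (2 × 0.4).

shell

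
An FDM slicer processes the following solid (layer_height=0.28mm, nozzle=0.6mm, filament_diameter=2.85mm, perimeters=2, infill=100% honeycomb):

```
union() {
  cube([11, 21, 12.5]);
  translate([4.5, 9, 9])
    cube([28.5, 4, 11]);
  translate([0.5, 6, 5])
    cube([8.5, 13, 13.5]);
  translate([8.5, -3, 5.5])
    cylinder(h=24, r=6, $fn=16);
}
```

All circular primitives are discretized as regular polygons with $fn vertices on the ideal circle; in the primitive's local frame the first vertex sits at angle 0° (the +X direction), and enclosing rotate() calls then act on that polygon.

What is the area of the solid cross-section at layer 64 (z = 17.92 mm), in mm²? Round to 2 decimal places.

316.71 mm²

At z = 17.92 mm: the cube does not reach this height (z outside [0, 12.5]); the cube at (4.5, 9) is present — its section is the full 28.5×4 rectangle (area 114.00 mm²); the cube at (0.5, 6) is present — its section is the full 8.5×13 rectangle (area 110.50 mm²); the r=6 cylinder at (8.5, -3) gives a regular 16-gon of circumradius 6 (constant along its height) (area = (16/2)·6.000²·sin(360°/16) = 110.21 mm²); Combining (union): the regions partially overlap — summed areas 334.71 mm² minus the doubly-counted overlap 18.00 mm² gives 316.71 mm² — area = 316.71 mm². Overall, the cross-section has 2 separate islands. Net area = 316.71 mm².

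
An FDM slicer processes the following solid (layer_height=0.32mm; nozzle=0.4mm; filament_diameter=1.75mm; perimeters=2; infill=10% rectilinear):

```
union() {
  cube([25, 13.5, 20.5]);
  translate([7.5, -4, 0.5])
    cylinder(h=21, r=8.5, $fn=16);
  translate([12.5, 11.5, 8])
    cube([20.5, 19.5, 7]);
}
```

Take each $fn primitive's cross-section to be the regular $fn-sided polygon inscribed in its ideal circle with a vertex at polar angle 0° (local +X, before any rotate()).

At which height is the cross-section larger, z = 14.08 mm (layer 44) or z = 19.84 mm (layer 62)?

layer 44 (z = 14.08 mm)

Layer 44 (z = 14.08): the cube (footprint 25×13.5) is included at this height (area 337.50 mm²); the r=8.5 cylinder at (7.5, -4) contributes a regular 16-gon of circumradius 8.5 (area = (16/2)·8.500²·sin(360°/16) = 221.19 mm²); the cube at (12.5, 11.5) is present — its section is the full 20.5×19.5 rectangle (area 399.75 mm²); Taking the union: the regions partially overlap — summed areas 958.44 mm² minus the doubly-counted overlap 71.04 mm² gives 887.40 mm² — area = 887.40 mm². So its area = 887.40 mm². Layer 62 (z = 19.84): the cube (footprint 25×13.5) is included at this height (area 337.50 mm²); the cylinder at (7.5, -4): section is a regular 16-gon, circumradius r=8.5 (area = (16/2)·8.500²·sin(360°/16) = 221.19 mm²); the cube at (12.5, 11.5) does not reach this height (z outside [8, 15]); Taking the union: the regions partially overlap — summed areas 558.69 mm² minus the doubly-counted overlap 46.04 mm² gives 512.65 mm² — area = 512.65 mm². So its area = 512.65 mm². Layer 44 is larger (887.40 vs 512.65 mm²).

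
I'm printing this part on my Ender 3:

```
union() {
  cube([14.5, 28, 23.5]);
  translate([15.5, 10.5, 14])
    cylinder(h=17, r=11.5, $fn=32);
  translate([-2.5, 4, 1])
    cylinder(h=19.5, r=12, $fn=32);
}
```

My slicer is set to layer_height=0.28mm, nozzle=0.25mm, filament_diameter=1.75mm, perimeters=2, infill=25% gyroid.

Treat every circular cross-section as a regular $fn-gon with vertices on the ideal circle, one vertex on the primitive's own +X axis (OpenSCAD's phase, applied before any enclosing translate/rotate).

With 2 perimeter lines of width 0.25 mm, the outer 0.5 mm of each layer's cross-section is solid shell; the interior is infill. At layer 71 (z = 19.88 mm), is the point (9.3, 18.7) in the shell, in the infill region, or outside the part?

At z = 19.88 mm: the cube (footprint 14.5×28) is included at this height; the r=11.5 cylinder at (15.5, 10.5) gives a regular 32-gon of circumradius 11.5 (constant along its height); the r=12 cylinder at (-2.5, 4) gives a regular 32-gon of circumradius 12 (constant along its height); Combining (union): the regions partially overlap (shared area 301.08 mm²), so overlapping operands fuse into one piece — 1 connected region. Overall, the cross-section is a single solid region. The nearest boundary edge runs (14.50, 28.00)→(14.50, 21.90); distance from the point to it = 6.11 mm. The point is inside the cross-section and 6.11 mm from the nearest boundary — more than the 0.5 mm shell width (2 × 0.25), so it's in the infill interior.

infill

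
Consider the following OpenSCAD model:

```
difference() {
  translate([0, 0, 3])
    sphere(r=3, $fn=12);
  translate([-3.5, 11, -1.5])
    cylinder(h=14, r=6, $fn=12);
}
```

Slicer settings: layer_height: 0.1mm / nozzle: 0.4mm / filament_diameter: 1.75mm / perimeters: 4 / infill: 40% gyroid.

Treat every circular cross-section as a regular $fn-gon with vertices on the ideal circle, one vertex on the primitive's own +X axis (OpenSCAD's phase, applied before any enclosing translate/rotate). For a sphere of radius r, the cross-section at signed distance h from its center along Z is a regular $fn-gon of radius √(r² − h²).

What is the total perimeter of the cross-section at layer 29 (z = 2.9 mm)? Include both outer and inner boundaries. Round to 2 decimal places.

18.62 mm

At z = 2.9 mm: the r=3 sphere contributes a regular 12-gon of circumradius √(3²−0.1²) = 2.998 (perimeter = 2·12·2.998·sin(180°/12) = 18.62 mm); the r=6 cylinder at (-3.5, 11) gives a regular 12-gon of circumradius 6 (constant along its height) (perimeter = 2·12·6.000·sin(180°/12) = 37.27 mm); After the difference (first − rest): starting from the r=3 sphere, the r=6 cylinder at (-3.5, 11) misses the remaining region (no effect) — boundary = 18.62 mm. Overall, the cross-section is a single solid region. Total boundary length (outer) = 18.62 mm.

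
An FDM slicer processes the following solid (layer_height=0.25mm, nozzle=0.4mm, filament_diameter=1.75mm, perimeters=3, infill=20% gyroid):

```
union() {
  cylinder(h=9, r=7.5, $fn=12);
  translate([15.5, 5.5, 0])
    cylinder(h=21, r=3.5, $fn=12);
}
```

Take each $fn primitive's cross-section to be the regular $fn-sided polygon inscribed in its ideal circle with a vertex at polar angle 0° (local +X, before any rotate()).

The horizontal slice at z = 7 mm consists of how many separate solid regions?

At z = 7 mm: the r=7.5 cylinder contributes a regular 12-gon of circumradius 7.5; the cylinder at (15.5, 5.5): section is a regular 12-gon, circumradius r=3.5; Taking the union: the 2 present regions are separate (no shared area or edge), so areas and boundary lengths simply add and each stays a separate island — 2 connected regions. The result has 2 disconnected regions.

2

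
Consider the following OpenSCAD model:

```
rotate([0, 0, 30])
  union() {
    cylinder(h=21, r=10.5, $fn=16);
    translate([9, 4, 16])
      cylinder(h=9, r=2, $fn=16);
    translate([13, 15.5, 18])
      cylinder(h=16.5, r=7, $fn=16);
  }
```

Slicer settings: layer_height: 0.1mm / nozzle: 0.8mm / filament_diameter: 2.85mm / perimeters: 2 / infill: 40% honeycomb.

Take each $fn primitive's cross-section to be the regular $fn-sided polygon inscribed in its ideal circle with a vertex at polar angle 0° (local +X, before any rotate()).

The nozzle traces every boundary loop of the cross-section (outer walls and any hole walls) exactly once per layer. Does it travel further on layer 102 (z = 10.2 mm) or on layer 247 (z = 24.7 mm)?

Layer 102 (z = 10.2): the r=10.5 cylinder gives a regular 16-gon of circumradius 10.5 (constant along its height) (perimeter = 2·16·10.500·sin(180°/16) = 65.55 mm); the cylinder at (9, 4) is absent (z outside [16, 25]); the cylinder at (13, 15.5) is not intersected at this z (z outside [18, 34.5]); Combining (union): only the r=10.5 cylinder is present, so the union is just that shape — boundary = 65.55 mm; (whole slice rotated 30° about Z — lengths, areas and connectivity unchanged). So its perimeter = 65.55 mm. Layer 247 (z = 24.7): the cylinder is not intersected at this z (z outside [0, 21]); the r=2 cylinder at (9, 4) contributes a regular 16-gon of circumradius 2 (perimeter = 2·16·2.000·sin(180°/16) = 12.49 mm); the r=7 cylinder at (13, 15.5) contributes a regular 16-gon of circumradius 7 (perimeter = 2·16·7.000·sin(180°/16) = 43.70 mm); Combining (union): the 2 present regions are separate (no shared area or edge), so areas and boundary lengths simply add and each stays a separate island — boundary = 56.19 mm; (rotated 30° about Z; rotation is an isometry so areas/perimeters/island counts are preserved). So its perimeter = 56.19 mm. Layer 102 is larger (65.55 vs 56.19 mm).

layer 102 (z = 10.2 mm)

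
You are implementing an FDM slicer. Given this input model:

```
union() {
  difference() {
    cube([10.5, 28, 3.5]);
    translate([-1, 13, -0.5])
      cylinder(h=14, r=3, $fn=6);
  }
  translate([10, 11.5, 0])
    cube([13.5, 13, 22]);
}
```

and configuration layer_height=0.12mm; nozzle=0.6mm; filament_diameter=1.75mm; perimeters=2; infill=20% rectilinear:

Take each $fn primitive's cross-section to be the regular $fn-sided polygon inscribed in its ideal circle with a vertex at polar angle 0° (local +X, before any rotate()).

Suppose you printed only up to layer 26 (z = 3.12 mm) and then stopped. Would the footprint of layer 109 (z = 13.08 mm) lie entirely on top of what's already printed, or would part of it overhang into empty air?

Compare the two slices. At z = 3.12: the cube (footprint 10.5×28) is included at this height (area 294.00 mm²); the r=3 cylinder at (-1, 13) contributes a regular 6-gon of circumradius 3 (area = (6/2)·3.000²·sin(360°/6) = 23.38 mm²); Taking the first minus the rest: starting from the 10.5×28 cube (294.00 mm²), the r=3 cylinder at (-1, 13) partially overlaps it — only the 6.50 mm² overlap (of its 23.38 mm²) is removed, clipping the outline — area = 287.50 mm²; the cube at (10, 11.5) (footprint 13.5×13) is included at this height (area 175.50 mm²); Combining (union): the regions partially overlap — summed areas 463.00 mm² minus the doubly-counted overlap 6.50 mm² gives 456.50 mm² — area = 456.50 mm². At z = 13.08: the cube does not reach this height (z outside [0, 3.5]); the cylinder at (-1, 13): section is a regular 6-gon, circumradius r=3 (area = (6/2)·3.000²·sin(360°/6) = 23.38 mm²); After the difference (first − rest): the first operand is absent here, so nothing remains; the 13.5×13 cube at (10, 11.5) contributes its full rectangle (area 175.50 mm²); Merging all regions: only the 13.5×13 cube at (10, 11.5) is present, so the union is just that shape — area = 175.50 mm². Checking containment: the cross-section at z = 13.08 is a subset of the cross-section at z = 3.12.

entirely on top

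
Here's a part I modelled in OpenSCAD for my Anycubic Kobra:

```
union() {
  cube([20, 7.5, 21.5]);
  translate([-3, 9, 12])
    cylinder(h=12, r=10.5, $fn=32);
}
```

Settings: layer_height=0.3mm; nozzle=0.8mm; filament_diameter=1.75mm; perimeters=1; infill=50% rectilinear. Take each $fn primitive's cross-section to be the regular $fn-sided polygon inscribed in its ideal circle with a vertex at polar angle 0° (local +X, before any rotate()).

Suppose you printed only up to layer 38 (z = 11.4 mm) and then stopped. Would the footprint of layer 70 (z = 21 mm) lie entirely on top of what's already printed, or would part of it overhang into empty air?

Compare the two slices. At z = 11.4: the cube is present — its section is the full 20×7.5 rectangle (area 150.00 mm²); the cylinder at (-3, 9) is absent (z outside [12, 24]); Combining (union): only the 20×7.5 cube is present, so the union is just that shape — area = 150.00 mm². At z = 21: the cube (footprint 20×7.5) is included at this height (area 150.00 mm²); the cylinder at (-3, 9): section is a regular 32-gon, circumradius r=10.5 (area = (32/2)·10.500²·sin(360°/32) = 344.14 mm²); Combining (union): the regions partially overlap — summed areas 494.14 mm² minus the doubly-counted overlap 42.60 mm² gives 451.54 mm² — area = 451.54 mm². Checking containment: at z = 21 the cross-section extends beyond the z = 11.4 cross-section by about 301.54 mm².

part overhangs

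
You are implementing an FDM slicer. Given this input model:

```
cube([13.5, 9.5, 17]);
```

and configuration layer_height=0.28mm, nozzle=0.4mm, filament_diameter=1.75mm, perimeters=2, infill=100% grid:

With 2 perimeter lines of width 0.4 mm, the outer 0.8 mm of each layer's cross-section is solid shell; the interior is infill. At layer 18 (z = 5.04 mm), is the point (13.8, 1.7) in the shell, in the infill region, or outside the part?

outside

At z = 5.04 mm: the cube (footprint 13.5×9.5) is included at this height. Overall, the cross-section is a single solid region. The nearest boundary edge runs (13.50, 0.00)→(13.50, 9.50); distance from the point to it = 0.30 mm. The point is not inside any of the regions above, so it lies outside the cross-section (0.30 mm from the nearest boundary).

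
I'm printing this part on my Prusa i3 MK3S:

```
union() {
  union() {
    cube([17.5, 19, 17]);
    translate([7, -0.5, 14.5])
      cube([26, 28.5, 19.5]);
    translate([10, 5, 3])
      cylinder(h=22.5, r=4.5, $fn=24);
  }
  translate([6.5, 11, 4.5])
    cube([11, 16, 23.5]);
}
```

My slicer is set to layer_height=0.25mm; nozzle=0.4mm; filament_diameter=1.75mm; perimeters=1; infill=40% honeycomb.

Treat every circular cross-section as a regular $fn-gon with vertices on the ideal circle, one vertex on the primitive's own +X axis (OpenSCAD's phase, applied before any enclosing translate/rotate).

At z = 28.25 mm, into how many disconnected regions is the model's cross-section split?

1

At z = 28.25 mm: the cube is not intersected at this z (z outside [0, 17]); the cube at (7, -0.5) is present — its section is the full 26×28.5 rectangle; the cylinder at (10, 5) is not intersected at this z (z outside [3, 25.5]); Merging all regions: only the 26×28.5 cube at (7, -0.5) is present, so the union is just that shape — 1 connected region; the cube at (6.5, 11) is not intersected at this z (z outside [4.5, 28]); Taking the union: only the result so far is present, so the union is just that shape — 1 connected region. The result has 1 disconnected region.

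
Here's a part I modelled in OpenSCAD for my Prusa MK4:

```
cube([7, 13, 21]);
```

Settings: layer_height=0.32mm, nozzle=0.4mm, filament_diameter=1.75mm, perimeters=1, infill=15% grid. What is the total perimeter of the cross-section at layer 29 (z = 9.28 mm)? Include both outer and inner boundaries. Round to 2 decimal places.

At z = 9.28 mm: the cube (footprint 7×13) is included at this height (perimeter 40.00 mm). Overall, the cross-section is a single solid region. Total boundary length (outer) = 40.00 mm.

40.00 mm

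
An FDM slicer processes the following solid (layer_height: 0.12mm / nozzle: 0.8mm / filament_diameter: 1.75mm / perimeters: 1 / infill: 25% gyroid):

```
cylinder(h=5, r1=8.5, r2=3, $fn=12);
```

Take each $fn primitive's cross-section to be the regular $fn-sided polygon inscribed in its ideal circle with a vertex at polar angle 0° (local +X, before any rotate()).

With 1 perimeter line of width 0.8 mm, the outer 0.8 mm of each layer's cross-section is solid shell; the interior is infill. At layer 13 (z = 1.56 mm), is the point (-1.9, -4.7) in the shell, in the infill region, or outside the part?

infill

At z = 1.56 mm: the cone contributes a regular 12-gon of circumradius 6.784 (interpolated between r1=8.5 and r2=3 at t=0.312). Overall, the cross-section is a single solid region. The nearest boundary edge runs (-3.39, -5.88)→(-0.00, -6.78); distance from the point to it = 1.52 mm. The point is inside the cross-section and 1.52 mm from the nearest boundary — more than the 0.8 mm shell width (1 × 0.8), so it's in the infill interior.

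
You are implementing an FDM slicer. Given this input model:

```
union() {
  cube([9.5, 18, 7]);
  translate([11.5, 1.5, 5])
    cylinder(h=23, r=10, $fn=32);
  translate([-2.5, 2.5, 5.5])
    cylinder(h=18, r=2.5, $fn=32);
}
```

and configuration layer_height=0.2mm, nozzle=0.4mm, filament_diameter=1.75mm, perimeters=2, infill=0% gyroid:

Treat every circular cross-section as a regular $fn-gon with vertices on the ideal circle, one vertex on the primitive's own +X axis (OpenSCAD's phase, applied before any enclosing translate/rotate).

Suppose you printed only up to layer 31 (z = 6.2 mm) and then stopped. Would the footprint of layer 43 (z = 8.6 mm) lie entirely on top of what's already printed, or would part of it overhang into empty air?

entirely on top

Compare the two slices. At z = 6.2: the 9.5×18 cube contributes its full rectangle (area 171.00 mm²); the r=10 cylinder at (11.5, 1.5) contributes a regular 32-gon of circumradius 10 (area = (32/2)·10.000²·sin(360°/32) = 312.14 mm²); the r=2.5 cylinder at (-2.5, 2.5) gives a regular 32-gon of circumradius 2.5 (constant along its height) (area = (32/2)·2.500²·sin(360°/32) = 19.51 mm²); Merging all regions: the regions partially overlap — summed areas 502.65 mm² minus the doubly-counted overlap 70.12 mm² gives 432.53 mm² — area = 432.53 mm². At z = 8.6: the cube is absent (z outside [0, 7]); the cylinder at (11.5, 1.5): section is a regular 32-gon, circumradius r=10 (area = (32/2)·10.000²·sin(360°/32) = 312.14 mm²); the r=2.5 cylinder at (-2.5, 2.5) gives a regular 32-gon of circumradius 2.5 (constant along its height) (area = (32/2)·2.500²·sin(360°/32) = 19.51 mm²); Combining (union): the 2 present regions are separate (no shared area or edge), so areas and boundary lengths simply add and each stays a separate island — area = 331.65 mm². Checking containment: the cross-section at z = 8.6 is a subset of the cross-section at z = 6.2.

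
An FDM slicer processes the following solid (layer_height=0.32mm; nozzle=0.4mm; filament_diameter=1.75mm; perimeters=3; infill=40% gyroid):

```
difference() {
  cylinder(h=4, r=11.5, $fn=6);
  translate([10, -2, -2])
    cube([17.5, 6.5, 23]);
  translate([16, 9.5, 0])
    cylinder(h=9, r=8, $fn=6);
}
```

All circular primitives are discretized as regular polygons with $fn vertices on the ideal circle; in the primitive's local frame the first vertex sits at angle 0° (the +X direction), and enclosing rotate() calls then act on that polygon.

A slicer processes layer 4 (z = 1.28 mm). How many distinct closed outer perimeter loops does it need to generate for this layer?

At z = 1.28 mm: the cylinder: section is a regular 6-gon, circumradius r=11.5; the cube at (10, -2) (footprint 17.5×6.5) is included at this height; the cylinder at (16, 9.5): section is a regular 6-gon, circumradius r=8; After the difference (first − rest): starting from the r=11.5 cylinder, the 17.5×6.5 cube at (10, -2) partially overlaps it — only the 3.79 mm² overlap (of its 113.75 mm²) is removed, clipping the outline; the r=8 cylinder at (16, 9.5) misses the remaining region (no effect) — 1 connected region. The result has 1 disconnected region.

1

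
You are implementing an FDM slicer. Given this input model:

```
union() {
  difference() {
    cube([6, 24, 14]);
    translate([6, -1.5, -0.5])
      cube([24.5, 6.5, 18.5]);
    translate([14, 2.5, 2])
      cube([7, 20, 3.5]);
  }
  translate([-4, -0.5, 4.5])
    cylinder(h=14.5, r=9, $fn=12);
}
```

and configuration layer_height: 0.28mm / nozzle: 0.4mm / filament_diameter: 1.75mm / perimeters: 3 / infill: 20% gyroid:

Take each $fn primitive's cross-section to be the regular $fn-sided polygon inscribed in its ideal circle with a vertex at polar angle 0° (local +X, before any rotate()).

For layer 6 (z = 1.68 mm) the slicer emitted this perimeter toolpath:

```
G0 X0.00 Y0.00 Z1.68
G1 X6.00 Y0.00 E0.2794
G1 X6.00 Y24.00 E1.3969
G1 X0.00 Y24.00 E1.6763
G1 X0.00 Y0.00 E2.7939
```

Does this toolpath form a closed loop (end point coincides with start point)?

yes

Start point (G0): (0.00, 0.00). End point (last G1): the path returns to the start — closed.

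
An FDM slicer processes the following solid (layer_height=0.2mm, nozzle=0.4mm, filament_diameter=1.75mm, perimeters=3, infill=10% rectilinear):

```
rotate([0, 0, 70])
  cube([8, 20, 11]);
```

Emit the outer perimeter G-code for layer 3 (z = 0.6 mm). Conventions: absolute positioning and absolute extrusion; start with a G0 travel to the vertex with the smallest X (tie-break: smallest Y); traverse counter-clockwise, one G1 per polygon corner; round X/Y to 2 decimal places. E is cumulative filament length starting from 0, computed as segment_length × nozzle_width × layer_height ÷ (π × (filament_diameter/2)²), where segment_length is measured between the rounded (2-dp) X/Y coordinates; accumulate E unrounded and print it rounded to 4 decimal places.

G0 X-18.79 Y6.84 Z0.60
G1 X0.00 Y0.00 E0.6651
G1 X2.74 Y7.52 E0.9313
G1 X-16.06 Y14.36 E1.5967
G1 X-18.79 Y6.84 E1.8628

At z = 0.6 mm: the 8×20 cube contributes its full rectangle; (whole slice rotated 70° about Z — lengths, areas and connectivity unchanged). The outline is a single polygon with 4 vertices. Extrusion per mm of travel: 0.4 × 0.2 / (π × 0.875²) = 0.033260. Accumulating E over each segment gives final E = 1.8628.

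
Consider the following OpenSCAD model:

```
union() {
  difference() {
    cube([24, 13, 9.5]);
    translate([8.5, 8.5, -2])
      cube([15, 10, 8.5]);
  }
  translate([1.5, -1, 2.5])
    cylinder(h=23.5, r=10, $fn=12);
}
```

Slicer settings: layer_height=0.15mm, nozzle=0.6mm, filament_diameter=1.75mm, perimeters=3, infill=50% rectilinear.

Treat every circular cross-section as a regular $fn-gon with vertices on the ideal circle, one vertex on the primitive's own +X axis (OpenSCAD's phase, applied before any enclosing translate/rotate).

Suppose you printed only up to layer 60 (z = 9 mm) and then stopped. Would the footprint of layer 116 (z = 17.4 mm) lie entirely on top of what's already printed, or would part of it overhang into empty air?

Compare the two slices. At z = 9: the cube (footprint 24×13) is included at this height (area 312.00 mm²); the cube at (8.5, 8.5) does not reach this height (z outside [-2, 6.5]); After the difference (first − rest): none of the subtracted shapes is present at this height, so the 24×13 cube is unchanged — area = 312.00 mm²; the r=10 cylinder at (1.5, -1) contributes a regular 12-gon of circumradius 10 (area = (12/2)·10.000²·sin(360°/12) = 300.00 mm²); Taking the union: the regions partially overlap — summed areas 612.00 mm² minus the doubly-counted overlap 78.33 mm² gives 533.67 mm² — area = 533.67 mm². At z = 17.4: the cube is not intersected at this z (z outside [0, 9.5]); the cube at (8.5, 8.5) does not reach this height (z outside [-2, 6.5]); Taking the first minus the rest: the first operand is absent here, so nothing remains; the r=10 cylinder at (1.5, -1) gives a regular 12-gon of circumradius 10 (constant along its height) (area = (12/2)·10.000²·sin(360°/12) = 300.00 mm²); Combining (union): only the r=10 cylinder at (1.5, -1) is present, so the union is just that shape — area = 300.00 mm². Checking containment: the cross-section at z = 17.4 is a subset of the cross-section at z = 9.

entirely on top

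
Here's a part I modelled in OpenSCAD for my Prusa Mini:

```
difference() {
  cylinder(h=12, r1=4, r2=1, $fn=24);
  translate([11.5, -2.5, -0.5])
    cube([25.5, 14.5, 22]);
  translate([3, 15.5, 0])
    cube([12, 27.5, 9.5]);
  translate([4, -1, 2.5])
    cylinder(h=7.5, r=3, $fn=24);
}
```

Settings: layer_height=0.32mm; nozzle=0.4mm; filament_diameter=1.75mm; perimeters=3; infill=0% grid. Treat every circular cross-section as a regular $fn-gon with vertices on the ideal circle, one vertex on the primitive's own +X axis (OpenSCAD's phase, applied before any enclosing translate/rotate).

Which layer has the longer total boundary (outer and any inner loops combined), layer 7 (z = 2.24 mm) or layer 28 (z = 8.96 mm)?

layer 7 (z = 2.24 mm)

Layer 7 (z = 2.24): the cone (r1=4→r2=1) has section circumradius 3.440 here — a regular 24-gon (perimeter = 2·24·3.440·sin(180°/24) = 21.55 mm); the 25.5×14.5 cube at (11.5, -2.5) contributes its full rectangle (perimeter 80.00 mm); the cube at (3, 15.5) is present — its section is the full 12×27.5 rectangle (perimeter 79.00 mm); the cylinder at (4, -1) does not reach this height (z outside [2.5, 10]); After the difference (first − rest): starting from the cone, the 25.5×14.5 cube at (11.5, -2.5) misses the remaining region (no effect); the 12×27.5 cube at (3, 15.5) misses the remaining region (no effect) — boundary = 21.55 mm. So its perimeter = 21.55 mm. Layer 28 (z = 8.96): the cone: at t=0.747 of its height the radius interpolates to r₁+(r₂−r₁)t = 1.760, giving a regular 24-gon of that circumradius (perimeter = 2·24·1.760·sin(180°/24) = 11.03 mm); the cube at (11.5, -2.5) is present — its section is the full 25.5×14.5 rectangle (perimeter 80.00 mm); the cube at (3, 15.5) (footprint 12×27.5) is included at this height (perimeter 79.00 mm); the r=3 cylinder at (4, -1) contributes a regular 24-gon of circumradius 3 (perimeter = 2·24·3.000·sin(180°/24) = 18.80 mm); Taking the first minus the rest: starting from the cone, the 25.5×14.5 cube at (11.5, -2.5) misses the remaining region (no effect); the 12×27.5 cube at (3, 15.5) misses the remaining region (no effect); the r=3 cylinder at (4, -1) partially overlaps it — only the 0.92 mm² overlap (of its 27.95 mm²) is removed, clipping the outline — boundary = 10.90 mm. So its perimeter = 10.90 mm. Layer 7 is larger (21.55 vs 10.90 mm).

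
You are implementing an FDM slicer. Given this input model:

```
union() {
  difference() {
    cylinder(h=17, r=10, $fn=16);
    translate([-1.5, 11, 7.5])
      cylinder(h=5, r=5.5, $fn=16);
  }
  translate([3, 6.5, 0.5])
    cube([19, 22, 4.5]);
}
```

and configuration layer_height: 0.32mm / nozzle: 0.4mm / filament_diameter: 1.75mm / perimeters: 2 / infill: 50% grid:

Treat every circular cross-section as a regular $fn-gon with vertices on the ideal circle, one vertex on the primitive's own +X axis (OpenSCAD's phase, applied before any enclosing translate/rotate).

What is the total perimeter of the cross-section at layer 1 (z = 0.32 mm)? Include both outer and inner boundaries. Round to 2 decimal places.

62.43 mm

At z = 0.32 mm: the r=10 cylinder gives a regular 16-gon of circumradius 10 (constant along its height) (perimeter = 2·16·10.000·sin(180°/16) = 62.43 mm); the cylinder at (-1.5, 11) is not intersected at this z (z outside [7.5, 12.5]); After the difference (first − rest): none of the subtracted shapes is present at this height, so the r=10 cylinder is unchanged — boundary = 62.43 mm; the cube at (3, 6.5) does not reach this height (z outside [0.5, 5]); Taking the union: only that combined region is present, so the union is just that shape — boundary = 62.43 mm. Overall, the cross-section is a single solid region. Total boundary length (outer) = 62.43 mm.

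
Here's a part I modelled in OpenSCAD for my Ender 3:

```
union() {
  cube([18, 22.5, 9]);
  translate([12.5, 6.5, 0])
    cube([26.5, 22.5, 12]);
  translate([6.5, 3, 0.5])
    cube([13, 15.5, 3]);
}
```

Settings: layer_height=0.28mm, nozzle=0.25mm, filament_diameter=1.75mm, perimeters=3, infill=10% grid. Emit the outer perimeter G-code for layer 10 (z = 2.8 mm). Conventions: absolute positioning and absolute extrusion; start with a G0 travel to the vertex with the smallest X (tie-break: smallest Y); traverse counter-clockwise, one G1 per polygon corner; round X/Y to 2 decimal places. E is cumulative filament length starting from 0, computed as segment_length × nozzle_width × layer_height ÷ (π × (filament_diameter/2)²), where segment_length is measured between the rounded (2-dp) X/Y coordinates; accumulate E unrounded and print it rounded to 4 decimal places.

G0 X0.00 Y0.00 Z2.80
G1 X18.00 Y0.00 E0.5238
G1 X18.00 Y3.00 E0.6112
G1 X19.50 Y3.00 E0.6548
G1 X19.50 Y6.50 E0.7567
G1 X39.00 Y6.50 E1.3242
G1 X39.00 Y29.00 E1.9790
G1 X12.50 Y29.00 E2.7502
G1 X12.50 Y22.50 E2.9394
G1 X0.00 Y22.50 E3.3031
G1 X0.00 Y0.00 E3.9580

At z = 2.8 mm: the 18×22.5 cube contributes its full rectangle; the cube at (12.5, 6.5) (footprint 26.5×22.5) is included at this height; the cube at (6.5, 3) is present — its section is the full 13×15.5 rectangle; Merging all regions: the regions partially overlap (shared area 284.25 mm²), so overlapping operands fuse into one piece — 1 connected region. The outline is a single polygon with 10 vertices. Extrusion per mm of travel: 0.25 × 0.28 / (π × 0.875²) = 0.029103. Accumulating E over each segment gives final E = 3.9580.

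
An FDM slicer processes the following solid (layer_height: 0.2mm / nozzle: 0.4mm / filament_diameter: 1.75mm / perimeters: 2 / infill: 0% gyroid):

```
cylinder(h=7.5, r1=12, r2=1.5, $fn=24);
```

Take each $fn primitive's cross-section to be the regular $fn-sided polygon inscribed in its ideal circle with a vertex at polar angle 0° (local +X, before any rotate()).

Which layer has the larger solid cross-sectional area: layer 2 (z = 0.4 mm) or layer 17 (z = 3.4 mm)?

Layer 2 (z = 0.4): the cone (r1=12→r2=1.5) has section circumradius 11.440 here — a regular 24-gon (area = (24/2)·11.440²·sin(360°/24) = 406.47 mm²). So its area = 406.47 mm². Layer 17 (z = 3.4): the cone: at t=0.453 of its height the radius interpolates to r₁+(r₂−r₁)t = 7.240, giving a regular 24-gon of that circumradius (area = (24/2)·7.240²·sin(360°/24) = 162.80 mm²). So its area = 162.80 mm². Layer 2 is larger (406.47 vs 162.80 mm²).

layer 2 (z = 0.4 mm)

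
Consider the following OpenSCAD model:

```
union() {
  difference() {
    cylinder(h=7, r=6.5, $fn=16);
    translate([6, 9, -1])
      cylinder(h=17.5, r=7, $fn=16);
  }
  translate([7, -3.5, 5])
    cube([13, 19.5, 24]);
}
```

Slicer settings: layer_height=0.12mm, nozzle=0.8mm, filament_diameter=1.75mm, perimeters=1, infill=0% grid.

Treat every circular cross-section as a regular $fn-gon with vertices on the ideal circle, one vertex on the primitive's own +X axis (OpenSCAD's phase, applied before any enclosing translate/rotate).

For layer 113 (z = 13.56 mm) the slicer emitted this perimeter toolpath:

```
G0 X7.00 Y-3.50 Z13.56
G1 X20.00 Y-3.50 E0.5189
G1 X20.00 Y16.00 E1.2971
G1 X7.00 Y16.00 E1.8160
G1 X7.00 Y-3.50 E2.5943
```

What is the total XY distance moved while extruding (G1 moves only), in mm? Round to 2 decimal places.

65.00 mm

Sum the Euclidean lengths of each G1 segment: total = 65.00 mm.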